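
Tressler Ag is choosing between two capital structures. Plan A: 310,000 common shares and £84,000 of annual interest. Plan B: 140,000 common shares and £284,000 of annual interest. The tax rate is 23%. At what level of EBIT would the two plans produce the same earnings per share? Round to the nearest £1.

£448,706

Set EPS_A = EPS_B: (EBIT − £84,000)(1 − 0.23) ÷ 310,000 = (EBIT − £284,000)(1 − 0.23) ÷ 140,000.
Cancelling (1 − t) and cross-multiplying: 140,000·(EBIT − 84,000) = 310,000·(EBIT − 284,000).
EBIT × (310,000 − 140,000) = 284,000 × 310,000 − 84,000 × 140,000 = 76,280,000,000, so EBIT = 76,280,000,000 ÷ 170,000 = 448,705.88.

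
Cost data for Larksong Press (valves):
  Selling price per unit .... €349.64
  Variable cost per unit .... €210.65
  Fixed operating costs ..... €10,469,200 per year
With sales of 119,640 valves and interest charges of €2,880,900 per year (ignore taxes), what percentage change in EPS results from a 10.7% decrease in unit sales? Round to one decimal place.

Contribution at this volume is 119,640 × €138.99 = €16,628,763.60.
EBIT = €16,628,763.60 − €10,469,200 = €6,159,563.60.
Interest = €2,880,900.00, so EBIT − I = €3,278,663.60.
DCL = total CM / (EBIT − I) = €16,628,763.60 / €3,278,663.60 = 5.0718.
%ΔEPS = DCL × %ΔSales = 5.0718 × -10.7% = -54.3%.

-54.3%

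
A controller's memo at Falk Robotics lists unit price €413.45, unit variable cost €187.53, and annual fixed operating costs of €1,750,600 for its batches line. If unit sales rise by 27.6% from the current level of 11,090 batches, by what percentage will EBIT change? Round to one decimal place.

+91.6%

At 11,090 units, contribution = 11,090 × €225.92 = €2,505,452.80.
EBIT = €2,505,452.80 − €1,750,600 = €754,852.80.
Degree of operating leverage = €2,505,452.80 / €754,852.80 = 3.3191.
%ΔEBIT = DOL × %ΔSales = 3.3191 × +27.6% = +91.6%.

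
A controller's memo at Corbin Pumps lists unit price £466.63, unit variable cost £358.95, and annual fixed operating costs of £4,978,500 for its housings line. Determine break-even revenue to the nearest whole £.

CM per unit = £466.63 − £358.95 = £107.68; CM ratio = £107.68 / £466.63 = 0.2308.
Break-even sales = FC ÷ CM ratio = £4,978,500 × £466.63 / £107.68 = £21,574,271.

£21,574,271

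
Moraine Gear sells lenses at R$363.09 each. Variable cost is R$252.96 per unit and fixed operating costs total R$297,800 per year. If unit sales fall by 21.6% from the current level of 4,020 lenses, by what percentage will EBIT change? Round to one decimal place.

-66.0%

At 4,020 units, contribution = 4,020 × R$110.13 = R$442,722.60.
EBIT = R$442,722.60 − R$297,800 = R$144,922.60.
So DOL = total CM / EBIT = R$442,722.60 / R$144,922.60 = 3.0549.
So EBIT moves 3.0549 × (-21.6%) = -66.0%.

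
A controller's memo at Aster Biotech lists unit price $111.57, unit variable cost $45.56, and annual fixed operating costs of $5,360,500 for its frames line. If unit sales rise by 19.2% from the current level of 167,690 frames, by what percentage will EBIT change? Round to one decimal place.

Total contribution margin = 167,690 × $66.01 = $11,069,216.90.
EBIT = $11,069,216.90 − $5,360,500 = $5,708,716.90.
So DOL = total CM / EBIT = $11,069,216.90 / $5,708,716.90 = 1.9390.
So EBIT moves 1.9390 × (+19.2%) = +37.2%.

+37.2%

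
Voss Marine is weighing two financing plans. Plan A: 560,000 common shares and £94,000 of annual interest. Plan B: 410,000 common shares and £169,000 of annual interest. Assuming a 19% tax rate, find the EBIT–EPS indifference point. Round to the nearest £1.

£374,000

At indifference, (EBIT − 94,000)(1 − t)/560,000 = (EBIT − 169,000)(1 − t)/410,000.
The (1 − t) factor cancels: (EBIT − 94,000) × 410,000 = (EBIT − 169,000) × 560,000.
Solving, EBIT = (169,000·560,000 − 94,000·410,000) / (560,000 − 410,000) = 56,100,000,000 / 150,000 = 374,000.00.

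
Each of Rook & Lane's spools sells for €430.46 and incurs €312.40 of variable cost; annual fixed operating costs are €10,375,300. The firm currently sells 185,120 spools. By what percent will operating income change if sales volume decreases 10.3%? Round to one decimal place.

Total contribution margin = 185,120 × €118.06 = €21,855,267.20.
Operating income = contribution − fixed costs = €21,855,267.20 − €10,375,300 = €11,479,967.20.
So DOL = total CM / EBIT = €21,855,267.20 / €11,479,967.20 = 1.9038.
So EBIT moves 1.9038 × (-10.3%) = -19.6%.

-19.6%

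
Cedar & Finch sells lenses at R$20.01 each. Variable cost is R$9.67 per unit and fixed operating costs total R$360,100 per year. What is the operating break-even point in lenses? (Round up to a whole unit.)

34,826 lenses

Each unit contributes R$20.01 − R$9.67 = R$10.34.
Units to break even: R$360,100 ÷ R$10.34 = 34,825.92, rounded up to 34,826.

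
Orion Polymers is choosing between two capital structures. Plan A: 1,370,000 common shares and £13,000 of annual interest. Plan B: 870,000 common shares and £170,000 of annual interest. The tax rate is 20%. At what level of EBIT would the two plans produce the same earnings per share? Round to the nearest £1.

£443,180

At indifference, (EBIT − 13,000)(1 − t)/1,370,000 = (EBIT − 170,000)(1 − t)/870,000.
The (1 − t) factor cancels: (EBIT − 13,000) × 870,000 = (EBIT − 170,000) × 1,370,000.
Solving, EBIT = (170,000·1,370,000 − 13,000·870,000) / (1,370,000 − 870,000) = 221,590,000,000 / 500,000 = 443,180.00.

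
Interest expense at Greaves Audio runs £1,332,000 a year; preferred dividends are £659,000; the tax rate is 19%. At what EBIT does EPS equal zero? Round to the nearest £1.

£2,145,580

Preferred dividends are paid after tax, so their pre-tax equivalent is £659,000 ÷ (1 − 0.19) = £813,580.25.
Financial break-even EBIT = interest + D_p ÷ (1 − t) = £1,332,000 + £813,580.25 = £2,145,580.25.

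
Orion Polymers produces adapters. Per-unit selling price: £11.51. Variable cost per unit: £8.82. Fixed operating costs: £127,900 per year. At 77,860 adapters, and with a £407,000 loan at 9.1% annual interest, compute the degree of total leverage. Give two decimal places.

Total contribution margin = 77,860 × £2.69 = £209,443.40.
Operating income = contribution − fixed costs = £209,443.40 − £127,900 = £81,543.40. Interest = £37,037.00.
DOL = £209,443.40 ÷ £81,543.40 = 2.5685; DFL = £81,543.40 ÷ £44,506.40 = 1.8322.
Combined leverage = 2.5685 × 1.8322 = 4.7060.

4.71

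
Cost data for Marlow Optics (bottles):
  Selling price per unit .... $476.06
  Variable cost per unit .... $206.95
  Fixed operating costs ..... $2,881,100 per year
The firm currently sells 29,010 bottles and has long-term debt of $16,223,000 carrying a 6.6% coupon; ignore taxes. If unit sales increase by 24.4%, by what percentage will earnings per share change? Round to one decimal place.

+49.4%

At 29,010 units, contribution = 29,010 × $269.11 = $7,806,881.10.
Operating income = contribution − fixed costs = $7,806,881.10 − $2,881,100 = $4,925,781.10.
Interest = $1,070,718.00, so EBIT − I = $3,855,063.10.
Degree of combined leverage = contribution ÷ (EBIT − I) = $7,806,881.10 ÷ $3,855,063.10 = 2.0251.
%ΔEPS = DCL × %ΔSales = 2.0251 × +24.4% = +49.4%.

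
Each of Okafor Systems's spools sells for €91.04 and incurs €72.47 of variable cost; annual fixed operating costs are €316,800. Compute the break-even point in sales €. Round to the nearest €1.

CM per unit = €91.04 − €72.47 = €18.57; CM ratio = €18.57 / €91.04 = 0.2040.
Break-even sales = FC ÷ CM ratio = €316,800 × €91.04 / €18.57 = €1,553,122.

€1,553,122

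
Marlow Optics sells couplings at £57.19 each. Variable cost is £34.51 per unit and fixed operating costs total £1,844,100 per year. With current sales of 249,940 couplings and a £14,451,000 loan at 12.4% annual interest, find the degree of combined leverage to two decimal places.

2.79

Contribution at this volume is 249,940 × £22.68 = £5,668,639.20.
EBIT = £5,668,639.20 − £1,844,100 = £3,824,539.20. Interest = £1,791,924.00.
DOL = £5,668,639.20 ÷ £3,824,539.20 = 1.4822; DFL = £3,824,539.20 ÷ £2,032,615.20 = 1.8816.
Combined leverage = 1.4822 × 1.8816 = 2.7889.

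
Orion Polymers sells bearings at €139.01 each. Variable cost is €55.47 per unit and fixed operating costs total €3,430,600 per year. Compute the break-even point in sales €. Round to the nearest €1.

CM per unit = €139.01 − €55.47 = €83.54; CM ratio = €83.54 / €139.01 = 0.6010.
Break-even sales = FC ÷ CM ratio = €3,430,600 × €139.01 / €83.54 = €5,708,495.

€5,708,495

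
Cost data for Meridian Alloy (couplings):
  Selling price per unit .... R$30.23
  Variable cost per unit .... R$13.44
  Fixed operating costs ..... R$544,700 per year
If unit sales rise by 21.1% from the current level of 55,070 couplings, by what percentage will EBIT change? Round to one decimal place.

+51.4%

Total contribution margin = 55,070 × R$16.79 = R$924,625.30.
EBIT = R$924,625.30 − R$544,700 = R$379,925.30.
So DOL = total CM / EBIT = R$924,625.30 / R$379,925.30 = 2.4337.
%ΔEBIT = DOL × %ΔSales = 2.4337 × +21.1% = +51.4%.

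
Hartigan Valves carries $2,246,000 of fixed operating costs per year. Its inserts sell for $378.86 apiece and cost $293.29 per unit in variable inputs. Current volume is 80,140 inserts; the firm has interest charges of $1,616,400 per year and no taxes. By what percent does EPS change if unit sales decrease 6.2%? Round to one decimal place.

At 80,140 units, contribution = 80,140 × $85.57 = $6,857,579.80.
EBIT = $6,857,579.80 − $2,246,000 = $4,611,579.80.
Interest = $1,616,400.00, so EBIT − I = $2,995,179.80.
Degree of combined leverage = contribution ÷ (EBIT − I) = $6,857,579.80 ÷ $2,995,179.80 = 2.2895.
EPS therefore changes by 2.2895 × (-6.2%) = -14.2%.

-14.2%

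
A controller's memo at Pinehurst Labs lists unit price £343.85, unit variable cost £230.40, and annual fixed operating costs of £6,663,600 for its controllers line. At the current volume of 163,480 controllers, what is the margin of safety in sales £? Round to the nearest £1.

£36,016,222

Contribution margin per unit = £343.85 − £230.40 = £113.45. Break-even units = £6,663,600 ÷ £113.45 = 58,736.01; break-even revenue = 58,736.01 × £343.85 = £20,196,376.02.
Actual sales revenue = 163,480 × £343.85 = £56,212,598.00.
Margin of safety = £56,212,598.00 − £20,196,376.02 = £36,016,222.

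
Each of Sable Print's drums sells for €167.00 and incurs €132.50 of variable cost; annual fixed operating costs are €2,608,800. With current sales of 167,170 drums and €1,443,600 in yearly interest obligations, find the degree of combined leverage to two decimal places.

3.36

Contribution at this volume is 167,170 × €34.50 = €5,767,365.00.
EBIT = €5,767,365.00 − €2,608,800 = €3,158,565.00. Interest = €1,443,600.00, so EBIT − I = €1,714,965.00.
Degree of total leverage = total CM / (EBIT − interest) = €5,767,365.00 / €1,714,965.00 = 3.3630.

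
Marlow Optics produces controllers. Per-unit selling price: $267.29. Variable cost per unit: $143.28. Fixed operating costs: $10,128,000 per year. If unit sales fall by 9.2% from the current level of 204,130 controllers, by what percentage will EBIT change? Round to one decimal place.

At 204,130 units, contribution = 204,130 × $124.01 = $25,314,161.30.
Operating income = contribution − fixed costs = $25,314,161.30 − $10,128,000 = $15,186,161.30.
So DOL = total CM / EBIT = $25,314,161.30 / $15,186,161.30 = 1.6669.
Operating income changes by 1.6669 × -9.2% = -15.3%.

-15.3%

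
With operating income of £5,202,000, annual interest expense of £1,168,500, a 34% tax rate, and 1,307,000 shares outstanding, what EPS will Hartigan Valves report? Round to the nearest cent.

Pre-tax income = £5,202,000 − £1,168,500.00 = £4,033,500.00.
Net income = £4,033,500.00 × (1 − 0.34) = £2,662,110.00.
Per share: £2,662,110.00 / 1,307,000 shares = £2.04.

£2.04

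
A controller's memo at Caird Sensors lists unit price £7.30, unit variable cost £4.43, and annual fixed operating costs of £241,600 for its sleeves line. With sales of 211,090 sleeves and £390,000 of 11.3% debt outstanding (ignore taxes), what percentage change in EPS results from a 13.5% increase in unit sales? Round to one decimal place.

At 211,090 units, contribution = 211,090 × £2.87 = £605,828.30.
Subtracting fixed costs: EBIT = £605,828.30 − £241,600 = £364,228.30.
Interest = £44,070.00, so EBIT − I = £320,158.30.
Degree of combined leverage = contribution ÷ (EBIT − I) = £605,828.30 ÷ £320,158.30 = 1.8923.
EPS therefore changes by 1.8923 × (+13.5%) = +25.5%.

+25.5%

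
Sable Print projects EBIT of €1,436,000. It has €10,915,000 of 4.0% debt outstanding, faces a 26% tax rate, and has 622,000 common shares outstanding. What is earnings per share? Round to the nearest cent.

€1.19

Interest = €436,600.00, so EBT = €1,436,000 − €436,600.00 = €999,400.00.
After tax at 26%: net income = €999,400.00 × 0.74 = €739,556.00.
EPS = €739,556.00 ÷ 622,000 = €1.19.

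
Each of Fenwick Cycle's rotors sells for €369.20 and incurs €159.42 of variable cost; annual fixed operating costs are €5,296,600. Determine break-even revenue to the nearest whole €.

Contribution margin per unit = €369.20 − €159.42 = €209.78, a CM ratio of €209.78 ÷ €369.20 = 0.5682.
Break-even revenue = fixed costs × price ÷ CM = €5,296,600 × €369.20 ÷ €209.78 = €9,321,693.

€9,321,693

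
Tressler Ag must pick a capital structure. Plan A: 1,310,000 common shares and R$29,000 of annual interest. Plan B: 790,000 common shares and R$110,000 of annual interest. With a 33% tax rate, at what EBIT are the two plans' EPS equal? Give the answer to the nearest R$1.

R$233,058

At indifference, (EBIT − 29,000)(1 − t)/1,310,000 = (EBIT − 110,000)(1 − t)/790,000.
The (1 − t) factor cancels: (EBIT − 29,000) × 790,000 = (EBIT − 110,000) × 1,310,000.
EBIT × (1,310,000 − 790,000) = 110,000 × 1,310,000 − 29,000 × 790,000 = 121,190,000,000, so EBIT = 121,190,000,000 ÷ 520,000 = 233,057.69.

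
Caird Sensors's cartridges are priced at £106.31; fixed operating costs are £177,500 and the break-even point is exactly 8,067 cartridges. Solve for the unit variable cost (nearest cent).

At break-even, FC = Q × (P − VC), so P − VC = £177,500 ÷ 8,067 = £22.0032.
Hence VC = price − CM = £106.31 − £22.0032 = £84.31.

£84.31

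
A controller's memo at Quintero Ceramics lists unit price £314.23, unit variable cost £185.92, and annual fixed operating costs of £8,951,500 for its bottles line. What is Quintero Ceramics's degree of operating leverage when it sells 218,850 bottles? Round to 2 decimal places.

1.47

Contribution at this volume is 218,850 × £128.31 = £28,080,643.50.
Operating income = contribution − fixed costs = £28,080,643.50 − £8,951,500 = £19,129,143.50.
DOL = contribution ÷ EBIT = £28,080,643.50 ÷ £19,129,143.50 = 1.4680.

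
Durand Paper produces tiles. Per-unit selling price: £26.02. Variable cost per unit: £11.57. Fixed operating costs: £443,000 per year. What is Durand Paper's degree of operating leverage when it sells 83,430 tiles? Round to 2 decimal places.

Contribution at this volume is 83,430 × £14.45 = £1,205,563.50.
Operating income = contribution − fixed costs = £1,205,563.50 − £443,000 = £762,563.50.
So DOL = total CM / EBIT = £1,205,563.50 / £762,563.50 = 1.5809.

1.58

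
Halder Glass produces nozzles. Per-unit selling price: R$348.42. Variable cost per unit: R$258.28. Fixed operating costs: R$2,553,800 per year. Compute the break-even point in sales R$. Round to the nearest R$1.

CM per unit = R$348.42 − R$258.28 = R$90.14; CM ratio = R$90.14 / R$348.42 = 0.2587.
Break-even revenue = fixed costs × price ÷ CM = R$2,553,800 × R$348.42 ÷ R$90.14 = R$9,871,256.

R$9,871,256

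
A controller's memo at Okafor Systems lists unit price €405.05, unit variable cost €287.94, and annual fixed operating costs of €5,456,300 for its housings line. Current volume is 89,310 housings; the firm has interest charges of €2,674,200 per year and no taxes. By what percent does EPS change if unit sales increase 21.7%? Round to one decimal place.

Contribution at this volume is 89,310 × €117.11 = €10,459,094.10.
Operating income = contribution − fixed costs = €10,459,094.10 − €5,456,300 = €5,002,794.10.
Interest = €2,674,200.00, so EBIT − I = €2,328,594.10.
DCL = total CM / (EBIT − I) = €10,459,094.10 / €2,328,594.10 = 4.4916.
%ΔEPS = DCL × %ΔSales = 4.4916 × +21.7% = +97.5%.

+97.5%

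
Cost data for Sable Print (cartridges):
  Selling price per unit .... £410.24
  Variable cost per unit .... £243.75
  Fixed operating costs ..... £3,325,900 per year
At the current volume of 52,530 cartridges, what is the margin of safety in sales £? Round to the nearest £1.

Unit CM = price − variable cost = £410.24 − £243.75 = £166.49. Break-even units = £3,325,900 ÷ £166.49 = 19,976.58; break-even revenue = 19,976.58 × £410.24 = £8,195,190.20.
Current sales = 52,530 × £410.24 = £21,549,907.20.
Margin of safety = £21,549,907.20 − £8,195,190.20 = £13,354,717.

£13,354,717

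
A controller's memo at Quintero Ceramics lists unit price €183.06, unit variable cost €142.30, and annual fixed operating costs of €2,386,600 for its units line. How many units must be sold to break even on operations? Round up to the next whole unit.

58,553 units

Each unit contributes €183.06 − €142.30 = €40.76.
Units to break even: €2,386,600 ÷ €40.76 = 58,552.50, rounded up to 58,553.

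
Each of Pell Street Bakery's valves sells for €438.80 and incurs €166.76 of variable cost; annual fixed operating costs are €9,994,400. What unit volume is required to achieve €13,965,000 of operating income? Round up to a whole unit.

Unit CM = price − variable cost = €438.80 − €166.76 = €272.04.
Units = (FC + target) / CM = (€9,994,400 + €13,965,000) / €272.04 = 88,073.08, so 88,074 valves.

88,074 valves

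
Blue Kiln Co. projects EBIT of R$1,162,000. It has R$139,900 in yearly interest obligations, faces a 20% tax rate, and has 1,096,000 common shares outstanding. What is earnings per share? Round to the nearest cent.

R$0.75

Interest = R$139,900.00, so EBT = R$1,162,000 − R$139,900.00 = R$1,022,100.00.
After tax at 20%: net income = R$1,022,100.00 × 0.80 = R$817,680.00.
Per share: R$817,680.00 / 1,096,000 shares = R$0.75.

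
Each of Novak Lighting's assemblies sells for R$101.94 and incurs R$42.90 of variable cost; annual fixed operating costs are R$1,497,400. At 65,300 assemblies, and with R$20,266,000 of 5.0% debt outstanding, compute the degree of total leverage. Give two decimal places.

Total contribution margin = 65,300 × R$59.04 = R$3,855,312.00.
EBIT = R$3,855,312.00 − R$1,497,400 = R$2,357,912.00. Interest = R$1,013,300.00, so EBIT − I = R$1,344,612.00.
DCL = contribution ÷ (EBIT − I) = R$3,855,312.00 ÷ R$1,344,612.00 = 2.8672.

2.87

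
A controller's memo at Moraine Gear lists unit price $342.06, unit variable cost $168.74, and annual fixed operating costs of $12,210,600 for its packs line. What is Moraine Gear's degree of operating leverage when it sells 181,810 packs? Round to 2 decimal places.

Total contribution margin = 181,810 × $173.32 = $31,511,309.20.
EBIT = $31,511,309.20 − $12,210,600 = $19,300,709.20.
Degree of operating leverage = $31,511,309.20 / $19,300,709.20 = 1.6327.

1.63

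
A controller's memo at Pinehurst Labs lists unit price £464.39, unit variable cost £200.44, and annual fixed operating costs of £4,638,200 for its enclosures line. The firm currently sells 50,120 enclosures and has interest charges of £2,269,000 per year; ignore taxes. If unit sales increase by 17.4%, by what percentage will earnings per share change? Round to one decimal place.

+36.4%

Contribution at this volume is 50,120 × £263.95 = £13,229,174.00.
EBIT = £13,229,174.00 − £4,638,200 = £8,590,974.00.
After interest of £2,269,000.00, pre-tax earnings = £6,321,974.00.
DCL = total CM / (EBIT − I) = £13,229,174.00 / £6,321,974.00 = 2.0926.
EPS therefore changes by 2.0926 × (+17.4%) = +36.4%.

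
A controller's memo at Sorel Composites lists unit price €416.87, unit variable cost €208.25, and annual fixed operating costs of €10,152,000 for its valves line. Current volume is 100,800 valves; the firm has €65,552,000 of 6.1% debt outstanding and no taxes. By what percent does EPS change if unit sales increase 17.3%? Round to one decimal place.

+52.9%

At 100,800 units, contribution = 100,800 × €208.62 = €21,028,896.00.
Operating income = contribution − fixed costs = €21,028,896.00 − €10,152,000 = €10,876,896.00.
Interest = €3,998,672.00, so EBIT − I = €6,878,224.00.
Degree of combined leverage = contribution ÷ (EBIT − I) = €21,028,896.00 ÷ €6,878,224.00 = 3.0573.
%ΔEPS = DCL × %ΔSales = 3.0573 × +17.3% = +52.9%.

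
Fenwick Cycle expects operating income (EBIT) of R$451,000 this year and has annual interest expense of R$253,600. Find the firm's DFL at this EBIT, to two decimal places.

Annual interest charges come to R$253,600.00.
Degree of financial leverage = EBIT / (EBIT − interest) = R$451,000 / R$197,400.00 = 2.2847.

2.28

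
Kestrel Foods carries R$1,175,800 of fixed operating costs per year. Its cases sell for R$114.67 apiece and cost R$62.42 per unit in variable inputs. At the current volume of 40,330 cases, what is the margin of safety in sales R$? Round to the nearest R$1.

Each unit contributes R$114.67 − R$62.42 = R$52.25. Break-even units = R$1,175,800 ÷ R$52.25 = 22,503.35; break-even revenue = 22,503.35 × R$114.67 = R$2,580,459.06.
Current sales = 40,330 × R$114.67 = R$4,624,641.10.
Margin of safety = R$4,624,641.10 − R$2,580,459.06 = R$2,044,182.

R$2,044,182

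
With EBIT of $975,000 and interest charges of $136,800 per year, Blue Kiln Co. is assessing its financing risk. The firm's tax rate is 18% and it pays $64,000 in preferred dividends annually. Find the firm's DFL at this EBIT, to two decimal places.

1.28

Interest = $136,800.00.
Preferred dividends grossed up pre-tax: $64,000 / (1 − 0.18) = $78,048.78.
DFL = EBIT ÷ [EBIT − I − D_p/(1−t)] = $975,000 ÷ [$975,000 − $136,800.00 − $78,048.78] = $975,000 ÷ $760,151.22 = 1.2826.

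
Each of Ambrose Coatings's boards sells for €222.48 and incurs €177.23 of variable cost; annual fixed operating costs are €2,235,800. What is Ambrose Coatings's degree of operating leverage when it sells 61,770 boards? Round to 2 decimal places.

Total contribution margin = 61,770 × €45.25 = €2,795,092.50.
Subtracting fixed costs: EBIT = €2,795,092.50 − €2,235,800 = €559,292.50.
Degree of operating leverage = €2,795,092.50 / €559,292.50 = 4.9976.

5.00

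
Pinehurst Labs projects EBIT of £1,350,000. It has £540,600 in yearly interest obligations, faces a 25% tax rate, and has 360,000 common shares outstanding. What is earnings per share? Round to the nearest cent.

£1.69

Interest = £540,600.00, so EBT = £1,350,000 − £540,600.00 = £809,400.00.
After tax at 25%: net income = £809,400.00 × 0.75 = £607,050.00.
EPS = £607,050.00 ÷ 360,000 = £1.69.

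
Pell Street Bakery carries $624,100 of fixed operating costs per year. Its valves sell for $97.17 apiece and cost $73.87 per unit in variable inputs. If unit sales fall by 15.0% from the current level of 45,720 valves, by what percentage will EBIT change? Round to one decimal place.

Total contribution margin = 45,720 × $23.30 = $1,065,276.00.
Operating income = contribution − fixed costs = $1,065,276.00 − $624,100 = $441,176.00.
DOL = contribution ÷ EBIT = $1,065,276.00 ÷ $441,176.00 = 2.4146.
%ΔEBIT = DOL × %ΔSales = 2.4146 × -15.0% = -36.2%.

-36.2%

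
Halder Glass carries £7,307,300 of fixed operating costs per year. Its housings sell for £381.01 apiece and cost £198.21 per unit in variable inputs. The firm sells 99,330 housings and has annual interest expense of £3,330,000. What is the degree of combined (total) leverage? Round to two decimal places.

2.41

Total contribution margin = 99,330 × £182.80 = £18,157,524.00.
EBIT = £18,157,524.00 − £7,307,300 = £10,850,224.00. Interest = £3,330,000.00.
DOL = £18,157,524.00 ÷ £10,850,224.00 = 1.6735; DFL = £10,850,224.00 ÷ £7,520,224.00 = 1.4428.
Combined leverage = 1.6735 × 1.4428 = 2.4145.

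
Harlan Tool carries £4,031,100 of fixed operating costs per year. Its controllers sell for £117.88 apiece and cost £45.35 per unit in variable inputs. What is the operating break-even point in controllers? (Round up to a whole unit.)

Contribution margin per unit = £117.88 − £45.35 = £72.53.
Break-even volume = fixed costs ÷ CM per unit = £4,031,100 ÷ £72.53 = 55,578.38, so 55,579 controllers.

55,579 controllers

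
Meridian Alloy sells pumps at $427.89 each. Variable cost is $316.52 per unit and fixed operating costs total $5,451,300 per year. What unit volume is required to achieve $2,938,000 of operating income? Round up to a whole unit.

75,329 pumps

Each unit contributes $427.89 − $316.52 = $111.37.
Units = (FC + target) / CM = ($5,451,300 + $2,938,000) / $111.37 = 75,328.19, so 75,329 pumps.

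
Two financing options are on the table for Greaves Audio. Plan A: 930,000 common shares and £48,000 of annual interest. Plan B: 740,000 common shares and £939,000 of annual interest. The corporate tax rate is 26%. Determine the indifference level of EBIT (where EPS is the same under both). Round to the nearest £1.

£4,409,211

At indifference, (EBIT − 48,000)(1 − t)/930,000 = (EBIT − 939,000)(1 − t)/740,000.
Cancelling (1 − t) and cross-multiplying: 740,000·(EBIT − 48,000) = 930,000·(EBIT − 939,000).
Solving, EBIT = (939,000·930,000 − 48,000·740,000) / (930,000 − 740,000) = 837,750,000,000 / 190,000 = 4,409,210.53.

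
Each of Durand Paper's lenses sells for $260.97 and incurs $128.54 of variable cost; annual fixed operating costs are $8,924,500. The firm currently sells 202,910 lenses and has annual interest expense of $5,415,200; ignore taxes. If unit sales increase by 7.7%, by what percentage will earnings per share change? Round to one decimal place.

+16.5%

Contribution at this volume is 202,910 × $132.43 = $26,871,371.30.
Operating income = contribution − fixed costs = $26,871,371.30 − $8,924,500 = $17,946,871.30.
After interest of $5,415,200.00, pre-tax earnings = $12,531,671.30.
Degree of combined leverage = contribution ÷ (EBIT − I) = $26,871,371.30 ÷ $12,531,671.30 = 2.1443.
EPS therefore changes by 2.1443 × (+7.7%) = +16.5%.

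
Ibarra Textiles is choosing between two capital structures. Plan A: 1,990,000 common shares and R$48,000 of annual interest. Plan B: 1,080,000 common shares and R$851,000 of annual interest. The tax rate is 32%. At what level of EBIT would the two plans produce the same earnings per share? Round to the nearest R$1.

Set EPS_A = EPS_B: (EBIT − R$48,000)(1 − 0.32) ÷ 1,990,000 = (EBIT − R$851,000)(1 − 0.32) ÷ 1,080,000.
Cancelling (1 − t) and cross-multiplying: 1,080,000·(EBIT − 48,000) = 1,990,000·(EBIT − 851,000).
Solving, EBIT = (851,000·1,990,000 − 48,000·1,080,000) / (1,990,000 − 1,080,000) = 1,641,650,000,000 / 910,000 = 1,804,010.99.

R$1,804,011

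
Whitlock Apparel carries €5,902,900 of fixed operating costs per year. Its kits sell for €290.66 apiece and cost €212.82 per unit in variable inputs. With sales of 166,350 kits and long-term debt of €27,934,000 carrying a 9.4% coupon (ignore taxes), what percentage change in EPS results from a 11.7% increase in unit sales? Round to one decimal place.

+34.3%

Total contribution margin = 166,350 × €77.84 = €12,948,684.00.
Subtracting fixed costs: EBIT = €12,948,684.00 − €5,902,900 = €7,045,784.00.
After interest of €2,625,796.00, pre-tax earnings = €4,419,988.00.
Degree of combined leverage = contribution ÷ (EBIT − I) = €12,948,684.00 ÷ €4,419,988.00 = 2.9296.
%ΔEPS = DCL × %ΔSales = 2.9296 × +11.7% = +34.3%.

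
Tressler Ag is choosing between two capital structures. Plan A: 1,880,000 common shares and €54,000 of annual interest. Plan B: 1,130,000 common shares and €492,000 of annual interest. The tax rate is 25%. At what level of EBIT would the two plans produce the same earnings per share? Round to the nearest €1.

Set EPS_A = EPS_B: (EBIT − €54,000)(1 − 0.25) ÷ 1,880,000 = (EBIT − €492,000)(1 − 0.25) ÷ 1,130,000.
The (1 − t) factor cancels: (EBIT − 54,000) × 1,130,000 = (EBIT − 492,000) × 1,880,000.
Solving, EBIT = (492,000·1,880,000 − 54,000·1,130,000) / (1,880,000 − 1,130,000) = 863,940,000,000 / 750,000 = 1,151,920.00.

€1,151,920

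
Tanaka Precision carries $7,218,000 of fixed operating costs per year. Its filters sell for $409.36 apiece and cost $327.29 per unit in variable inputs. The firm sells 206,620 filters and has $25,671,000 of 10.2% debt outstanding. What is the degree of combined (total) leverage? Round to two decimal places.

At 206,620 units, contribution = 206,620 × $82.07 = $16,957,303.40.
EBIT = $16,957,303.40 − $7,218,000 = $9,739,303.40. Interest = $2,618,442.00, so EBIT − I = $7,120,861.40.
DCL = contribution ÷ (EBIT − I) = $16,957,303.40 ÷ $7,120,861.40 = 2.3814.

2.38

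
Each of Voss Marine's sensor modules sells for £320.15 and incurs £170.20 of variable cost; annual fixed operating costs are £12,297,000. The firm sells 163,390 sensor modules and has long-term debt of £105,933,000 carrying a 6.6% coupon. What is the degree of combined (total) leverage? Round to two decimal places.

At 163,390 units, contribution = 163,390 × £149.95 = £24,500,330.50.
Subtracting fixed costs: EBIT = £24,500,330.50 − £12,297,000 = £12,203,330.50. Interest = £6,991,578.00, so EBIT − I = £5,211,752.50.
DCL = contribution ÷ (EBIT − I) = £24,500,330.50 ÷ £5,211,752.50 = 4.7010.

4.70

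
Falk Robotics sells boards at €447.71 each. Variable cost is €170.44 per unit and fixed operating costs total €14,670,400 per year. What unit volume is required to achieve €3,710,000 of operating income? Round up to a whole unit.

66,291 boards

Unit CM = price − variable cost = €447.71 − €170.44 = €277.27.
Need Q such that Q × €277.27 − €14,670,400 = €3,710,000, i.e. Q = €18,380,400 / €277.27 = 66,290.62 → 66,291.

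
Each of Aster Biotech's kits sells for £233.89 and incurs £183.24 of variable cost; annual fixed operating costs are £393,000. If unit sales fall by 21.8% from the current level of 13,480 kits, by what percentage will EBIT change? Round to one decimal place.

Contribution at this volume is 13,480 × £50.65 = £682,762.00.
Subtracting fixed costs: EBIT = £682,762.00 − £393,000 = £289,762.00.
DOL = contribution ÷ EBIT = £682,762.00 ÷ £289,762.00 = 2.3563.
Operating income changes by 2.3563 × -21.8% = -51.4%.

-51.4%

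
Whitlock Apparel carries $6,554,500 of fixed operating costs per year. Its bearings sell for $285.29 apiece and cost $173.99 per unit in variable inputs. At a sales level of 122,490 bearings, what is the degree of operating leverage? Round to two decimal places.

Total contribution margin = 122,490 × $111.30 = $13,633,137.00.
Operating income = contribution − fixed costs = $13,633,137.00 − $6,554,500 = $7,078,637.00.
DOL = contribution ÷ EBIT = $13,633,137.00 ÷ $7,078,637.00 = 1.9260.

1.93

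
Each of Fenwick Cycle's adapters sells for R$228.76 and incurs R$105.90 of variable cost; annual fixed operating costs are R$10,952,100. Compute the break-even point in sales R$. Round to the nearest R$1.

CM per unit = R$228.76 − R$105.90 = R$122.86; CM ratio = R$122.86 / R$228.76 = 0.5371.
Break-even sales = FC ÷ CM ratio = R$10,952,100 × R$228.76 / R$122.86 = R$20,392,336.

R$20,392,336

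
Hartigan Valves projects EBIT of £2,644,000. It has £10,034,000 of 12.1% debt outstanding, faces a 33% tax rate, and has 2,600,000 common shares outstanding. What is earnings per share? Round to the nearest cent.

£0.37

Pre-tax income = £2,644,000 − £1,214,114.00 = £1,429,886.00.
Net income = £1,429,886.00 × (1 − 0.33) = £958,023.62.
EPS = £958,023.62 ÷ 2,600,000 = £0.37.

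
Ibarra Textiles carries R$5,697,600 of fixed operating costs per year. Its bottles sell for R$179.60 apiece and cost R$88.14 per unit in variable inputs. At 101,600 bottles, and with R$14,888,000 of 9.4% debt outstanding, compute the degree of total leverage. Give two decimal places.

4.23

Total contribution margin = 101,600 × R$91.46 = R$9,292,336.00.
Subtracting fixed costs: EBIT = R$9,292,336.00 − R$5,697,600 = R$3,594,736.00. Interest = R$1,399,472.00.
DOL = R$9,292,336.00 ÷ R$3,594,736.00 = 2.5850; DFL = R$3,594,736.00 ÷ R$2,195,264.00 = 1.6375.
DCL = DOL × DFL = 2.5850 × 1.6375 = 4.2329.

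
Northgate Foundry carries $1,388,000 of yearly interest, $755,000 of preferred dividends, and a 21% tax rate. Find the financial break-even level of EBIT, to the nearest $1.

$2,343,696

Preferred dividends are paid after tax, so their pre-tax equivalent is $755,000 ÷ (1 − 0.21) = $955,696.20.
EPS = 0 when EBIT covers interest plus the pre-tax preferred burden: $1,388,000 + $955,696.20 = $2,343,696.20.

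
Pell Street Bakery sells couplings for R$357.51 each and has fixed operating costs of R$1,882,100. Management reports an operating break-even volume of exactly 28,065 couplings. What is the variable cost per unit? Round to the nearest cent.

R$290.45

At break-even, FC = Q × (P − VC), so P − VC = R$1,882,100 ÷ 28,065 = R$67.0622.
Hence VC = price − CM = R$357.51 − R$67.0622 = R$290.45.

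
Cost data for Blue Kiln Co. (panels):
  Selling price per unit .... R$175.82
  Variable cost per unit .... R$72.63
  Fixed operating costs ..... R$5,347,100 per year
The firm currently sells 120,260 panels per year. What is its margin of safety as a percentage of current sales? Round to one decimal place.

Each unit contributes R$175.82 − R$72.63 = R$103.19. Break-even units = R$5,347,100 ÷ R$103.19 = 51,818.01; break-even revenue = 51,818.01 × R$175.82 = R$9,110,641.75.
Actual sales revenue = 120,260 × R$175.82 = R$21,144,113.20.
Margin of safety = (R$21,144,113.20 − R$9,110,641.75) ÷ R$21,144,113.20 = 56.9%.

56.9%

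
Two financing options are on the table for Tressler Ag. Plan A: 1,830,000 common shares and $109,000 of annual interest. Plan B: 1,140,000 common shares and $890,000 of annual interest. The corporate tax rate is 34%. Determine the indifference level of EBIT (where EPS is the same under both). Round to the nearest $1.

Set EPS_A = EPS_B: (EBIT − $109,000)(1 − 0.34) ÷ 1,830,000 = (EBIT − $890,000)(1 − 0.34) ÷ 1,140,000.
The (1 − t) factor cancels: (EBIT − 109,000) × 1,140,000 = (EBIT − 890,000) × 1,830,000.
EBIT × (1,830,000 − 1,140,000) = 890,000 × 1,830,000 − 109,000 × 1,140,000 = 1,504,440,000,000, so EBIT = 1,504,440,000,000 ÷ 690,000 = 2,180,347.83.

$2,180,348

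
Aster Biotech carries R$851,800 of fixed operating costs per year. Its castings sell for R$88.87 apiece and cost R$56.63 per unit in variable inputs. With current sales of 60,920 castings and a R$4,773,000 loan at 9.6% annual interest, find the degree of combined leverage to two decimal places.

3.00

Total contribution margin = 60,920 × R$32.24 = R$1,964,060.80.
Subtracting fixed costs: EBIT = R$1,964,060.80 − R$851,800 = R$1,112,260.80. Interest = R$458,208.00, so EBIT − I = R$654,052.80.
Degree of total leverage = total CM / (EBIT − interest) = R$1,964,060.80 / R$654,052.80 = 3.0029.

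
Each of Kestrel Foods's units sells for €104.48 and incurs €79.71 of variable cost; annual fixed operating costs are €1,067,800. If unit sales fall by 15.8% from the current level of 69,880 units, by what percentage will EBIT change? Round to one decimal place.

-41.2%

Total contribution margin = 69,880 × €24.77 = €1,730,927.60.
Subtracting fixed costs: EBIT = €1,730,927.60 − €1,067,800 = €663,127.60.
DOL = contribution ÷ EBIT = €1,730,927.60 ÷ €663,127.60 = 2.6102.
So EBIT moves 2.6102 × (-15.8%) = -41.2%.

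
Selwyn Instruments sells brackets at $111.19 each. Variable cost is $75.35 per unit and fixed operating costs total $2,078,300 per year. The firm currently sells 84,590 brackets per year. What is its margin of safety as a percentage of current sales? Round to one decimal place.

31.4%

Contribution margin per unit = $111.19 − $75.35 = $35.84. Break-even units = $2,078,300 ÷ $35.84 = 57,988.28; break-even revenue = 57,988.28 × $111.19 = $6,447,716.99.
Current sales = 84,590 × $111.19 = $9,405,562.10.
Margin of safety = ($9,405,562.10 − $6,447,716.99) ÷ $9,405,562.10 = 31.4%.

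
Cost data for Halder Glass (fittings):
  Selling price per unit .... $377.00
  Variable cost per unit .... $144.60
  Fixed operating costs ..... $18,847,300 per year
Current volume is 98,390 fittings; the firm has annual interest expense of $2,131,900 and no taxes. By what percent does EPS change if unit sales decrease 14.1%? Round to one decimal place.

-170.9%

Total contribution margin = 98,390 × $232.40 = $22,865,836.00.
Subtracting fixed costs: EBIT = $22,865,836.00 − $18,847,300 = $4,018,536.00.
After interest of $2,131,900.00, pre-tax earnings = $1,886,636.00.
DCL = total CM / (EBIT − I) = $22,865,836.00 / $1,886,636.00 = 12.1199.
EPS therefore changes by 12.1199 × (-14.1%) = -170.9%.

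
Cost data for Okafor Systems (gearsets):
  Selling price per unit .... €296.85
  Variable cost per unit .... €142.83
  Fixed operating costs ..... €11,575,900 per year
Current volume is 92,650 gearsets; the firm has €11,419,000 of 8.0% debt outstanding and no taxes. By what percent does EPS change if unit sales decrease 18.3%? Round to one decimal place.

-146.7%

Contribution at this volume is 92,650 × €154.02 = €14,269,953.00.
Subtracting fixed costs: EBIT = €14,269,953.00 − €11,575,900 = €2,694,053.00.
After interest of €913,520.00, pre-tax earnings = €1,780,533.00.
Degree of combined leverage = contribution ÷ (EBIT − I) = €14,269,953.00 ÷ €1,780,533.00 = 8.0144.
EPS therefore changes by 8.0144 × (-18.3%) = -146.7%.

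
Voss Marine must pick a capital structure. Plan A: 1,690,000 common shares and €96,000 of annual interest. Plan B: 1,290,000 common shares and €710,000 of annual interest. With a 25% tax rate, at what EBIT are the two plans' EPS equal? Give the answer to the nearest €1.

Set EPS_A = EPS_B: (EBIT − €96,000)(1 − 0.25) ÷ 1,690,000 = (EBIT − €710,000)(1 − 0.25) ÷ 1,290,000.
Cancelling (1 − t) and cross-multiplying: 1,290,000·(EBIT − 96,000) = 1,690,000·(EBIT − 710,000).
Solving, EBIT = (710,000·1,690,000 − 96,000·1,290,000) / (1,690,000 − 1,290,000) = 1,076,060,000,000 / 400,000 = 2,690,150.00.

€2,690,150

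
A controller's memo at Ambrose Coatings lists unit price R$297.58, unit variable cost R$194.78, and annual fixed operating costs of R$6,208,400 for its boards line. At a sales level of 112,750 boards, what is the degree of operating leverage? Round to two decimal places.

Total contribution margin = 112,750 × R$102.80 = R$11,590,700.00.
Operating income = contribution − fixed costs = R$11,590,700.00 − R$6,208,400 = R$5,382,300.00.
DOL = contribution ÷ EBIT = R$11,590,700.00 ÷ R$5,382,300.00 = 2.1535.

2.15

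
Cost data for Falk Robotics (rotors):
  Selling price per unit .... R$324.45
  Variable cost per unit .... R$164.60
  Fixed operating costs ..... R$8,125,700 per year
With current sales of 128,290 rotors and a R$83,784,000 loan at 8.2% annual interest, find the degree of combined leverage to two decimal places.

At 128,290 units, contribution = 128,290 × R$159.85 = R$20,507,156.50.
EBIT = R$20,507,156.50 − R$8,125,700 = R$12,381,456.50. Interest = R$6,870,288.00, so EBIT − I = R$5,511,168.50.
Degree of total leverage = total CM / (EBIT − interest) = R$20,507,156.50 / R$5,511,168.50 = 3.7210.

3.72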